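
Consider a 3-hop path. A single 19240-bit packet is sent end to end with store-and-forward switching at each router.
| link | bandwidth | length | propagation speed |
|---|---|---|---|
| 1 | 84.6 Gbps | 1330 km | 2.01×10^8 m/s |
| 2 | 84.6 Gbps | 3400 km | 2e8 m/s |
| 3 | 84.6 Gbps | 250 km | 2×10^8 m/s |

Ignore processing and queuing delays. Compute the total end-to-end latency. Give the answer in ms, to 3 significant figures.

24.9 ms

Transmission delay per hop = L/R = 19240/84600000000 = 0.000227423 ms; 3 hops → 0.00068227 ms.
Propagation delays (d/s per hop): 6.61692, 17, 1.25 ms; sum = 24.8669 ms.
End-to-end = 24.9 ms.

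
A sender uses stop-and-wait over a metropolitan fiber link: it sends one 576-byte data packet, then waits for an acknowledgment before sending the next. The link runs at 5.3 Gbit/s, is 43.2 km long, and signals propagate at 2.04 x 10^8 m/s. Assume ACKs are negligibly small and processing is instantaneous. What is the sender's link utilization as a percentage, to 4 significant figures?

0.2049 %

t_tx = L/R = 4608/5300000000 = 8.69434e-07 s.
t_prop = 43200/204000000 = 0.000211765 s; RTT = 0.000423529 s.
Cycle = t_tx + RTT = 0.000424399 s.
Utilization = t_tx / cycle = 8.69434e-07/0.000424399 = 0.2049 %.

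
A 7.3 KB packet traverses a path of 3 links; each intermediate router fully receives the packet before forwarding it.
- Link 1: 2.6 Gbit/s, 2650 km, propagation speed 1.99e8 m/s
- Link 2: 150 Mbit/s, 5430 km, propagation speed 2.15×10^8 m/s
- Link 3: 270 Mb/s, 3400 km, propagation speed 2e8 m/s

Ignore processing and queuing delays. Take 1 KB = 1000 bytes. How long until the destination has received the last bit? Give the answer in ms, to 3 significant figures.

56.2 ms

L = 58400 bits.
Transmission delays (L/R per hop): 0.0224615, 0.389333, 0.216296 ms; sum = 0.628091 ms.
Propagation delays (d/s per hop): 13.3166, 25.2558, 17 ms; sum = 55.5724 ms.
End-to-end = 56.2 ms.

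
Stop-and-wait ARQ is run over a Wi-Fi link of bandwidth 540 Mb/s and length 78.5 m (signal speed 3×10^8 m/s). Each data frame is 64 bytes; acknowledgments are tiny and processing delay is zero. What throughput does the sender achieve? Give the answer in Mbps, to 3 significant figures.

t_tx = L/R = 512/540000000 = 9.48148e-07 s.
t_prop = 78.5/300000000 = 2.61667e-07 s; RTT = 5.23333e-07 s.
Cycle = t_tx + RTT = 1.47148e-06 s.
Throughput = L / cycle = 512 / 1.47148e-06 = 348 Mbps.

348 Mbps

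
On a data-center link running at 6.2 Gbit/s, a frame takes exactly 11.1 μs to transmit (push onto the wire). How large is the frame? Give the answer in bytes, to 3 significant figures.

8600 bytes

L = R × t_tx = 6200000000 b/s × 1.11e-05 s = 68820 bits.
In bytes: 68820 / 8 = 8600 bytes.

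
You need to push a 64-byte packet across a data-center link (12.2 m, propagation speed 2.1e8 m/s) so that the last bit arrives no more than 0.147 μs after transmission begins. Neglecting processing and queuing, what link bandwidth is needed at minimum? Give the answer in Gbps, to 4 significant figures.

5.759 Gbps

L = 512 bits.
Propagation delay = 12.2 / 210000000 = 0.0580952 μs.
Transmission budget = 0.147 − 0.0580952 = 0.0889048 μs.
R ≥ L / t_tx = 512 bits / 8.89048e-08 s = 5.759 Gbps.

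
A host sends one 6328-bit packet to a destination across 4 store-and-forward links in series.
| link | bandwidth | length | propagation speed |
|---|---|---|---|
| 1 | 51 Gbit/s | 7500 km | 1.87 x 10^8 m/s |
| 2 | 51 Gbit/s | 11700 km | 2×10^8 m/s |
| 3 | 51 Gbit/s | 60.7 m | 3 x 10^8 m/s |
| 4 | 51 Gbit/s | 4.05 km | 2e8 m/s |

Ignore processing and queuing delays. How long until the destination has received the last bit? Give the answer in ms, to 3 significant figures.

98.6 ms

Transmission delay per hop = L/R = 6328/51000000000 = 0.000124078 ms; 4 hops → 0.000496314 ms.
Propagation delays (d/s per hop): 40.107, 58.5, 0.000202333, 0.02025 ms; sum = 98.6274 ms.
End-to-end = 98.6 ms.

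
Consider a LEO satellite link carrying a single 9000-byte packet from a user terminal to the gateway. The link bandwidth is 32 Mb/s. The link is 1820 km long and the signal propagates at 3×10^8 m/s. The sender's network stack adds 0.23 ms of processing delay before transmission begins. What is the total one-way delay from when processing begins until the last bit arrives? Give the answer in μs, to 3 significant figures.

L = 9000 × 8 = 72000 bits.
Transmission delay = L/R = 72000 / 32000000 = 2250 μs.
Propagation delay = d/s = 1820000 m / 300000000 m/s = 6066.67 μs.
Plus processing delay 0.23 ms = 230 μs.
Total = 8550 μs.

8550 μs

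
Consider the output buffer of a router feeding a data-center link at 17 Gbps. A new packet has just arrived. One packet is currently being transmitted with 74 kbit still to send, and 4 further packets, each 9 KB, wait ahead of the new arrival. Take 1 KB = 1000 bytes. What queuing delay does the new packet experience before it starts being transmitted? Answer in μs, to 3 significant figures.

21.3 μs

Each queued packet: L/R = 72000/17000000000 = 4.23529 μs.
4 queued → 16.9412 μs.
Plus remaining 74000 bits of current packet: 4.35294 μs.
Queuing delay = 21.3 μs.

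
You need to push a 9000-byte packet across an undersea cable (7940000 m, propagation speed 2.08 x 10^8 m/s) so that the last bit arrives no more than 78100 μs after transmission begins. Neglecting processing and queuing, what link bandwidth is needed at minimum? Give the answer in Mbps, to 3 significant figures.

1.80 Mbps

L = 72000 bits.
Propagation delay = 7940000 / 208000000 = 38173.1 μs.
Transmission budget = 78100 − 38173.1 = 39926.9 μs.
R ≥ L / t_tx = 72000 bits / 0.0399269 s = 1.80 Mbps.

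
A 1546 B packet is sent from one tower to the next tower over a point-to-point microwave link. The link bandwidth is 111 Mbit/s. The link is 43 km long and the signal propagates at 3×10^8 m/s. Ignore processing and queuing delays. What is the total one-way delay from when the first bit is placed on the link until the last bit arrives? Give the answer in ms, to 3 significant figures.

0.255 ms

L = 1546 × 8 = 12368 bits.
Transmission delay = L/R = 12368 / 111000000 = 0.111423 ms.
Propagation delay = d/s = 43000 m / 300000000 m/s = 0.143333 ms.
Total = 0.255 ms.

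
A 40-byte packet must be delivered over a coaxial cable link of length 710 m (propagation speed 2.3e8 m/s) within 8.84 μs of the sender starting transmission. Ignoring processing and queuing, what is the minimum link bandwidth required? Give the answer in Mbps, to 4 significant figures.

55.62 Mbps

L = 320 bits.
Propagation delay = 710 / 2.3e+08 = 3.08696 μs.
Transmission budget = 8.84 − 3.08696 = 5.75304 μs.
R ≥ L / t_tx = 320 bits / 5.75304e-06 s = 55.62 Mbps.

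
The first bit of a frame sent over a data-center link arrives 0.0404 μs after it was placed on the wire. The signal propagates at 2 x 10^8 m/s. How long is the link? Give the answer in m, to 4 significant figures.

8.080 m

d = s × t_prop = 200000000 × 4.04e-08 = 8.080 m.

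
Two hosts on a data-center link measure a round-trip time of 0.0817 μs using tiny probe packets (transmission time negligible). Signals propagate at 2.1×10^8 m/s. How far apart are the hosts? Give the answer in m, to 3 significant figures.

One-way propagation = RTT/2 = 0.04085 μs.
d = s × t = 210000000 × 4.085e-08 = 8.58 m.

8.58 m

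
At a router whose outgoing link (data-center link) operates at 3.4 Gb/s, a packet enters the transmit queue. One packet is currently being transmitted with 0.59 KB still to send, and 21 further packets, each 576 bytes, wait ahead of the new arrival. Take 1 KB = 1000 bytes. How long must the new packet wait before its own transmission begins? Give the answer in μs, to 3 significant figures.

Each queued packet: L/R = 4608/3400000000 = 1.35529 μs.
21 queued → 28.4612 μs.
Plus remaining 4720 bits of current packet: 1.38824 μs.
Queuing delay = 29.8 μs.

29.8 μs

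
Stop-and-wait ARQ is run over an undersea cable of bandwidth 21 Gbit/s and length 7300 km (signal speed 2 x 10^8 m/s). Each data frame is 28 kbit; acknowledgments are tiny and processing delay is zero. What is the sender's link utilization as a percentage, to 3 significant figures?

t_tx = L/R = 28000/21000000000 = 1.33333e-06 s.
t_prop = 7300000/200000000 = 0.0365 s; RTT = 0.073 s.
Cycle = t_tx + RTT = 0.0730013 s.
Utilization = t_tx / cycle = 1.33333e-06/0.0730013 = 0.00183 %.

0.00183 %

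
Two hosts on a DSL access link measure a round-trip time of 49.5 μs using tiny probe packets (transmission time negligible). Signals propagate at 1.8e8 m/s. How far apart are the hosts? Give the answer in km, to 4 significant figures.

One-way propagation = RTT/2 = 24.75 μs.
d = s × t = 180000000 × 2.475e-05 = 4.455 km.

4.455 km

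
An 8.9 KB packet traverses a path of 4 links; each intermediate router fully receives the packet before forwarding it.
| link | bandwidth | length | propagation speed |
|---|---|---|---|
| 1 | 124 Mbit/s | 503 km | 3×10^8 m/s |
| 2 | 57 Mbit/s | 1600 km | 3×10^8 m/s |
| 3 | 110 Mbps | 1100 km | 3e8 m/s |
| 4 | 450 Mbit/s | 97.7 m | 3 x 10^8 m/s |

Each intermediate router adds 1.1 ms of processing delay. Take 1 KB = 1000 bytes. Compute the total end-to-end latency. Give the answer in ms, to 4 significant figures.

L = 71200 bits.
Transmission delays (L/R per hop): 0.574194, 1.24912, 0.647273, 0.158222 ms; sum = 2.62881 ms.
Propagation delays (d/s per hop): 1.67667, 5.33333, 3.66667, 0.000325667 ms; sum = 10.677 ms.
Processing at 3 router(s): 3 × 1.1 ms = 3.3 ms.
End-to-end = 16.61 ms.

16.61 ms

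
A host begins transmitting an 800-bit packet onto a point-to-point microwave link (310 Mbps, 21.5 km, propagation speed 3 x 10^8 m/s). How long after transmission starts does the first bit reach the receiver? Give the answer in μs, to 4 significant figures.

First bit experiences only propagation delay: d/s = 21500/300000000 = 71.67 μs.

71.67 μs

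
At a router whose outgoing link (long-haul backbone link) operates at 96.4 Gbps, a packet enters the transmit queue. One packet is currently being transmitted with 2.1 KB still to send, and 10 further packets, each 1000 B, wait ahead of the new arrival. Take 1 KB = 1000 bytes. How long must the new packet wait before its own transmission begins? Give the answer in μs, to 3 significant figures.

1.00 μs

Each queued packet: L/R = 8000/96400000000 = 0.0829876 μs.
10 queued → 0.829876 μs.
Plus remaining 16800 bits of current packet: 0.174274 μs.
Queuing delay = 1.00 μs.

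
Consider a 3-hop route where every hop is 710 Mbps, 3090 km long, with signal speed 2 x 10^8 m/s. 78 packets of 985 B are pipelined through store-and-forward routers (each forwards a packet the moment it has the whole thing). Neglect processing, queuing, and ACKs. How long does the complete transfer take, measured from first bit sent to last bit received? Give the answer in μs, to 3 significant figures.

47200 μs

Per-hop transmission t_tx = L/R = 7880/710000000 = 11.0986 μs.
Per-hop propagation t_prop = 3090000/200000000 = 15450 μs.
Pipeline fill: first packet needs 3·t_tx to clear all hops; remaining 77 packets each add one t_tx.
Total = (3+78-1)·t_tx + 3·t_prop = 80·11.0986 + 3·15450 = 47200 μs.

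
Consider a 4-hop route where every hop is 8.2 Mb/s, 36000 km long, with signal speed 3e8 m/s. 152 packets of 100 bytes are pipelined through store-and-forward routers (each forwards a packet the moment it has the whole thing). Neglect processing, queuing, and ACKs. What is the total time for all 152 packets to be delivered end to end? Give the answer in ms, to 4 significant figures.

495.1 ms

Per-hop transmission t_tx = L/R = 800/8.2e+06 = 0.097561 ms.
Per-hop propagation t_prop = 36000000/300000000 = 120 ms.
Pipeline fill: first packet needs 4·t_tx to clear all hops; remaining 151 packets each add one t_tx.
Total = (4+152-1)·t_tx + 4·t_prop = 155·0.097561 + 4·120 = 495.1 ms.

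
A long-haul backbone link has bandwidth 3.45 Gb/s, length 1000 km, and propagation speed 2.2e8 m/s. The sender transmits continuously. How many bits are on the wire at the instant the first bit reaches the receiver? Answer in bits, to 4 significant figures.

Propagation delay = 1000000 / 2.2e+08 = 0.00454545 s.
BDP = R × t_prop = 3450000000 × 0.00454545 = 15681800 bits.

15680000 bits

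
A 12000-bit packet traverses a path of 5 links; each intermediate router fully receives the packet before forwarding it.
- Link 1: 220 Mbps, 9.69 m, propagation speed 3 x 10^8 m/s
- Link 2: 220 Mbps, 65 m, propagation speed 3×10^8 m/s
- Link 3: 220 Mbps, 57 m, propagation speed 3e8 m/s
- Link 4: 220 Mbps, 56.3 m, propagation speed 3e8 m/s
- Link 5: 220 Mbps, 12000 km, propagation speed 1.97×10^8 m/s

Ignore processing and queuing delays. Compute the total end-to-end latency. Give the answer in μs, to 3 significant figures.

61200 μs

Transmission delay per hop = L/R = 12000/220000000 = 54.5455 μs; 5 hops → 272.727 μs.
Propagation delays (d/s per hop): 0.0323, 0.216667, 0.19, 0.187667, 60913.7 μs; sum = 60914.3 μs.
End-to-end = 61200 μs.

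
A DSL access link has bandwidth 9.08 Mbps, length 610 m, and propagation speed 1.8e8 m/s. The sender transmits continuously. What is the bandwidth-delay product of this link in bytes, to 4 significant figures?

3.846 bytes

Propagation delay = 610 / 180000000 = 3.38889e-06 s.
BDP = R × t_prop = 9080000 × 3.38889e-06 = 30.7711 bits.
In bytes: 30.7711/8 = 3.846 bytes.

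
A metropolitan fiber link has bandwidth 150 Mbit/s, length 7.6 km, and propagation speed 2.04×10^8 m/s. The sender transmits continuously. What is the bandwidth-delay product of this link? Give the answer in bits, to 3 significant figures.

Propagation delay = 7600 / 204000000 = 3.72549e-05 s.
BDP = R × t_prop = 150000000 × 3.72549e-05 = 5588.24 bits.

5590 bits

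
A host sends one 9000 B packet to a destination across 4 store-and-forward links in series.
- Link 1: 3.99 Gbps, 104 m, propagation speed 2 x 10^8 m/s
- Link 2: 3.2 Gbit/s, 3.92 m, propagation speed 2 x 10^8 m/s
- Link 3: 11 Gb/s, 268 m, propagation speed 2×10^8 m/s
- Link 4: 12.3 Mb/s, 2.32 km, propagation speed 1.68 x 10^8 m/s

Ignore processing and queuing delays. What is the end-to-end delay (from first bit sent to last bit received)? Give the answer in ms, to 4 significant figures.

5.916 ms

L = 9000 × 8 = 72000 bits.
Transmission delays (L/R per hop): 0.0180451, 0.0225, 0.00654545, 5.85366 ms; sum = 5.90075 ms.
Propagation delays (d/s per hop): 0.00052, 1.96e-05, 0.00134, 0.0138095 ms; sum = 0.0156891 ms.
End-to-end = 5.916 ms.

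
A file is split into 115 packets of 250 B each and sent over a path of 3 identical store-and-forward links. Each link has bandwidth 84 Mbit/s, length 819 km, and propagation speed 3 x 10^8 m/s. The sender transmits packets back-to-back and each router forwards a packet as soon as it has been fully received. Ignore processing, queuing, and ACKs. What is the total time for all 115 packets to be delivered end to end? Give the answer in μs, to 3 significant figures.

Per-hop transmission t_tx = L/R = 2000/84000000 = 23.8095 μs.
Per-hop propagation t_prop = 819000/300000000 = 2730 μs.
Pipeline fill: first packet needs 3·t_tx to clear all hops; remaining 114 packets each add one t_tx.
Total = (3+115-1)·t_tx + 3·t_prop = 117·23.8095 + 3·2730 = 11000 μs.

11000 μs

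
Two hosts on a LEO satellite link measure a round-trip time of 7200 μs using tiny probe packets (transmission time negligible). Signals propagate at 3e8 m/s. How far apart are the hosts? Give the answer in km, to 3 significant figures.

1080 km

One-way propagation = RTT/2 = 3600 μs.
d = s × t = 300000000 × 0.0036 = 1080 km.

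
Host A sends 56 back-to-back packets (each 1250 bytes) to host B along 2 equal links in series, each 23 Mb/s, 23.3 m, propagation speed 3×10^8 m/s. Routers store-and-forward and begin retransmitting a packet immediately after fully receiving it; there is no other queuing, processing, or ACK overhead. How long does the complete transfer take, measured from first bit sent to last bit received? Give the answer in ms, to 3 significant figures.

Per-hop transmission t_tx = L/R = 10000/23000000 = 0.434783 ms.
Per-hop propagation t_prop = 23.3/300000000 = 7.76667e-05 ms.
Pipeline fill: first packet needs 2·t_tx to clear all hops; remaining 55 packets each add one t_tx.
Total = (2+56-1)·t_tx + 2·t_prop = 57·0.434783 + 2·7.76667e-05 = 24.8 ms.

24.8 ms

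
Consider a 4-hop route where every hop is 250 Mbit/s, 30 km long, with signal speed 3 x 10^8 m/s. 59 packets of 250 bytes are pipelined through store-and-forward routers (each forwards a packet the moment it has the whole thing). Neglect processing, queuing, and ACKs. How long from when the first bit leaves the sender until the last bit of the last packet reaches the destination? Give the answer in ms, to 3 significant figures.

0.896 ms

Per-hop transmission t_tx = L/R = 2000/250000000 = 0.008 ms.
Per-hop propagation t_prop = 30000/300000000 = 0.1 ms.
Pipeline fill: first packet needs 4·t_tx to clear all hops; remaining 58 packets each add one t_tx.
Total = (4+59-1)·t_tx + 4·t_prop = 62·0.008 + 4·0.1 = 0.896 ms.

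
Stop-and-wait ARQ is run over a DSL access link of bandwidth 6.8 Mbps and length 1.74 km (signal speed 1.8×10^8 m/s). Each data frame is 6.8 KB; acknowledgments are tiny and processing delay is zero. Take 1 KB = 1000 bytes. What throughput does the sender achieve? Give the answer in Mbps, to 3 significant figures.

6.78 Mbps

t_tx = L/R = 54400/6800000 = 0.008 s.
t_prop = 1740/180000000 = 9.66667e-06 s; RTT = 1.93333e-05 s.
Cycle = t_tx + RTT = 0.00801933 s.
Throughput = L / cycle = 54400 / 0.00801933 = 6.78 Mbps.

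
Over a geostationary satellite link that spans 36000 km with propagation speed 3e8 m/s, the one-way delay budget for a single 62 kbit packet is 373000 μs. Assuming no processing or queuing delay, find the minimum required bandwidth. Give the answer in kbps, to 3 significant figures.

Propagation delay = 36000000 / 300000000 = 120000 μs.
Transmission budget = 373000 − 120000 = 253000 μs.
R ≥ L / t_tx = 62000 bits / 0.253 s = 245 kbps.

245 kbps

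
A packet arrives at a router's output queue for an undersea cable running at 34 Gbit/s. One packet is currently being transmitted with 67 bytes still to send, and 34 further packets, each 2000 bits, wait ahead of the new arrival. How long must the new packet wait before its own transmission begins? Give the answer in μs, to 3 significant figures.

2.02 μs

Each queued packet: L/R = 2000/34000000000 = 0.0588235 μs.
34 queued → 2 μs.
Plus remaining 536 bits of current packet: 0.0157647 μs.
Queuing delay = 2.02 μs.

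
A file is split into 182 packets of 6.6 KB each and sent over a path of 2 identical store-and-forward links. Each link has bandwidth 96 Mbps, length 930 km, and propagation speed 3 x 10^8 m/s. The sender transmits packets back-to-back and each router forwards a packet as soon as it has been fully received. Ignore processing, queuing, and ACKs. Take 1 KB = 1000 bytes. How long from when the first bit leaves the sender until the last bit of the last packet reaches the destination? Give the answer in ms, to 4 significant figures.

Per-hop transmission t_tx = L/R = 52800/96000000 = 0.55 ms.
Per-hop propagation t_prop = 930000/300000000 = 3.1 ms.
Pipeline fill: first packet needs 2·t_tx to clear all hops; remaining 181 packets each add one t_tx.
Total = (2+182-1)·t_tx + 2·t_prop = 183·0.55 + 2·3.1 = 106.9 ms.

106.9 ms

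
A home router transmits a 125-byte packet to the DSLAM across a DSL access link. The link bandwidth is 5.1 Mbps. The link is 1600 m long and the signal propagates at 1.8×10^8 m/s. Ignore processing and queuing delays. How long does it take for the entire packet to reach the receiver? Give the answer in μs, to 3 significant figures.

205 μs

L = 125 × 8 = 1000 bits.
Transmission delay = L/R = 1000 / 5100000 = 196.078 μs.
Propagation delay = d/s = 1600 m / 180000000 m/s = 8.88889 μs.
Total = 205 μs.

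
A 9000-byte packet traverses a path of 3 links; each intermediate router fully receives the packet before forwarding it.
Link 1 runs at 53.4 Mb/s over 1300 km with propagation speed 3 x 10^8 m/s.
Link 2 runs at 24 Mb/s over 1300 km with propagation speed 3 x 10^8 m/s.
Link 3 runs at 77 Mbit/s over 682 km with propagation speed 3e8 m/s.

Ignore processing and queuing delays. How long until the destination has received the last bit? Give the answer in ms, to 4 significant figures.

L = 9000 × 8 = 72000 bits.
Transmission delays (L/R per hop): 1.34831, 3, 0.935065 ms; sum = 5.28338 ms.
Propagation delays (d/s per hop): 4.33333, 4.33333, 2.27333 ms; sum = 10.94 ms.
End-to-end = 16.22 ms.

16.22 ms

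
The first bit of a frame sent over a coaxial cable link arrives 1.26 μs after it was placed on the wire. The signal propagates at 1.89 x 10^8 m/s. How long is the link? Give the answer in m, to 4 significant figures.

d = s × t_prop = 189000000 × 1.26e-06 = 238.1 m.

238.1 m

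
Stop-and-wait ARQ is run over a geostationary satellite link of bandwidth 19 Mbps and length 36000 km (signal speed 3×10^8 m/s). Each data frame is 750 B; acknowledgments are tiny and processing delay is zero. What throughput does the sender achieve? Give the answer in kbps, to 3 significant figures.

t_tx = L/R = 6000/19000000 = 0.000315789 s.
t_prop = 36000000/300000000 = 0.12 s; RTT = 0.24 s.
Cycle = t_tx + RTT = 0.240316 s.
Throughput = L / cycle = 6000 / 0.240316 = 25.0 kbps.

25.0 kbps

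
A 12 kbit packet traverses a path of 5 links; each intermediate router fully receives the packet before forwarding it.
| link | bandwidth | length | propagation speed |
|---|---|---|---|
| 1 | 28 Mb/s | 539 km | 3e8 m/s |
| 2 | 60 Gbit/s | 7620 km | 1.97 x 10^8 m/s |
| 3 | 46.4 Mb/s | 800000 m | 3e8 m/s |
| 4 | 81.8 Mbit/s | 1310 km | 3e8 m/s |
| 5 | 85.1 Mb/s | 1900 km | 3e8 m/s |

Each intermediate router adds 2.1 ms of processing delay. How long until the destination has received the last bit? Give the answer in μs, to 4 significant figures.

63220 μs

L = 12000 bits.
Transmission delays (L/R per hop): 428.571, 0.2, 258.621, 146.699, 141.011 μs; sum = 975.102 μs.
Propagation delays (d/s per hop): 1796.67, 38680.2, 2666.67, 4366.67, 6333.33 μs; sum = 53843.5 μs.
Processing at 4 router(s): 4 × 2.1 ms = 8400 μs.
End-to-end = 63220 μs.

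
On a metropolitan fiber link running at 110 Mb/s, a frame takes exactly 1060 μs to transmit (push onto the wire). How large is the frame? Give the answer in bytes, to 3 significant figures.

14600 bytes

L = R × t_tx = 110000000 b/s × 0.00106 s = 116600 bits.
In bytes: 116600 / 8 = 14600 bytes.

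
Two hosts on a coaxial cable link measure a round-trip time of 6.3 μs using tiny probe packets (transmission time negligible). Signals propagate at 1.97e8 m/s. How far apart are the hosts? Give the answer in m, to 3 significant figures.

621 m

One-way propagation = RTT/2 = 3.15 μs.
d = s × t = 197000000 × 3.15e-06 = 621 m.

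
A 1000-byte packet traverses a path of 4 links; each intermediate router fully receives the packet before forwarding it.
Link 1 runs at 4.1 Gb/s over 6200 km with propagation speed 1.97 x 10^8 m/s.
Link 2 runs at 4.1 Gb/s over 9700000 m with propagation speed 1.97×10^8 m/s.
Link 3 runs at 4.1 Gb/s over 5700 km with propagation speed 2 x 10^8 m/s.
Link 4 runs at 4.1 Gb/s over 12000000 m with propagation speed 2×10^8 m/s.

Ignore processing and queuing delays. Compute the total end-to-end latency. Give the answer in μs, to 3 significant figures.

L = 1000 × 8 = 8000 bits.
Transmission delay per hop = L/R = 8000/4.1e+09 = 1.95122 μs; 4 hops → 7.80488 μs.
Propagation delays (d/s per hop): 31472.1, 49238.6, 28500, 60000 μs; sum = 169211 μs.
End-to-end = 169000 μs.

169000 μs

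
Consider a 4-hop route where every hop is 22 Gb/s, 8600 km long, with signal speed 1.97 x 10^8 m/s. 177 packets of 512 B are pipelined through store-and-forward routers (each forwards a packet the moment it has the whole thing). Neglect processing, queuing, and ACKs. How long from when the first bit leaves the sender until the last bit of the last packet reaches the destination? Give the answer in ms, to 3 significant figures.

175 ms

Per-hop transmission t_tx = L/R = 4096/22000000000 = 0.000186182 ms.
Per-hop propagation t_prop = 8600000/197000000 = 43.6548 ms.
Pipeline fill: first packet needs 4·t_tx to clear all hops; remaining 176 packets each add one t_tx.
Total = (4+177-1)·t_tx + 4·t_prop = 180·0.000186182 + 4·43.6548 = 175 ms.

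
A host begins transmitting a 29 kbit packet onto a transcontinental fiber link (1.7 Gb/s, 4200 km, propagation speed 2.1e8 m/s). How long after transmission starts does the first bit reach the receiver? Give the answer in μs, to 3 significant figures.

20000 μs

First bit experiences only propagation delay: d/s = 4200000/210000000 = 20000 μs.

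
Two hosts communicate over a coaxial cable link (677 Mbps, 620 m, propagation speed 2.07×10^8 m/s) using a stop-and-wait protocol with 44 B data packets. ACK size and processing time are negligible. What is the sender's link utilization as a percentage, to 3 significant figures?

7.99 %

t_tx = L/R = 352/677000000 = 5.19941e-07 s.
t_prop = 620/2.07e+08 = 2.99517e-06 s; RTT = 5.99034e-06 s.
Cycle = t_tx + RTT = 6.51028e-06 s.
Utilization = t_tx / cycle = 5.19941e-07/6.51028e-06 = 7.99 %.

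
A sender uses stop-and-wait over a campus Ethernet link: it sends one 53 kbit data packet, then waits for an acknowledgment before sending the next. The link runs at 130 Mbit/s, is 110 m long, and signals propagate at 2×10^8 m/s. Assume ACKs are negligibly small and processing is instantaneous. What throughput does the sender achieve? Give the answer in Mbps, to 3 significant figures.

t_tx = L/R = 53000/130000000 = 0.000407692 s.
t_prop = 110/200000000 = 5.5e-07 s; RTT = 1.1e-06 s.
Cycle = t_tx + RTT = 0.000408792 s.
Throughput = L / cycle = 53000 / 0.000408792 = 130 Mbps.

130 Mbps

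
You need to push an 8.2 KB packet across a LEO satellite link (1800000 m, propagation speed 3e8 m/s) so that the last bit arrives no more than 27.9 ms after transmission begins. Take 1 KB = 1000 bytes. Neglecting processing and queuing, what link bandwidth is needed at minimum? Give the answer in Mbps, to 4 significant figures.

L = 65600 bits.
Propagation delay = 1800000 / 300000000 = 6 ms.
Transmission budget = 27.9 − 6 = 21.9 ms.
R ≥ L / t_tx = 65600 bits / 0.0219 s = 2.995 Mbps.

2.995 Mbps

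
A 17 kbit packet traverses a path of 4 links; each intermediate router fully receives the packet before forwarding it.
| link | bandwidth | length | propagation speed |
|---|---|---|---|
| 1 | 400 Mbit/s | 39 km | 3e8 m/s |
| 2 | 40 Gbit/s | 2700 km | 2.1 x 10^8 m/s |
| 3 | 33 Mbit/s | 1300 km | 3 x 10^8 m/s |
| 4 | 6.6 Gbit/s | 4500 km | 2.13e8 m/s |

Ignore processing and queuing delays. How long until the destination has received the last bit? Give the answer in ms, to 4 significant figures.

39.01 ms

L = 17000 bits.
Transmission delays (L/R per hop): 0.0425, 0.000425, 0.515152, 0.00257576 ms; sum = 0.560652 ms.
Propagation delays (d/s per hop): 0.13, 12.8571, 4.33333, 21.1268 ms; sum = 38.4472 ms.
End-to-end = 39.01 ms.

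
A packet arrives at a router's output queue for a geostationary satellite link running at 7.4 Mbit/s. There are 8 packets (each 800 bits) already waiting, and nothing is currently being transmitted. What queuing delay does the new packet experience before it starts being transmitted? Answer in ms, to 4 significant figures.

Each queued packet: L/R = 800/7400000 = 0.108108 ms.
8 queued → 0.864865 ms.
Queuing delay = 0.8649 ms.

0.8649 ms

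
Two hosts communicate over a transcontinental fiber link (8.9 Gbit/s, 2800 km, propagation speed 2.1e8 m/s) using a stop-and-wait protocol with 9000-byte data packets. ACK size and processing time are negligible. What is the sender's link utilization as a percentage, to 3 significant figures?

t_tx = L/R = 72000/8900000000 = 8.08989e-06 s.
t_prop = 2800000/210000000 = 0.0133333 s; RTT = 0.0266667 s.
Cycle = t_tx + RTT = 0.0266748 s.
Utilization = t_tx / cycle = 8.08989e-06/0.0266748 = 0.0303 %.

0.0303 %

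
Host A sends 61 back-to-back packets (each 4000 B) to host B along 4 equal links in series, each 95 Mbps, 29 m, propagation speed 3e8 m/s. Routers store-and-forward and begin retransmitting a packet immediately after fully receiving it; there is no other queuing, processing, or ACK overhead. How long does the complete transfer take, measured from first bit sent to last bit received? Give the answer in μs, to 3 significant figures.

21600 μs

Per-hop transmission t_tx = L/R = 32000/95000000 = 336.842 μs.
Per-hop propagation t_prop = 29/300000000 = 0.0966667 μs.
Pipeline fill: first packet needs 4·t_tx to clear all hops; remaining 60 packets each add one t_tx.
Total = (4+61-1)·t_tx + 4·t_prop = 64·336.842 + 4·0.0966667 = 21600 μs.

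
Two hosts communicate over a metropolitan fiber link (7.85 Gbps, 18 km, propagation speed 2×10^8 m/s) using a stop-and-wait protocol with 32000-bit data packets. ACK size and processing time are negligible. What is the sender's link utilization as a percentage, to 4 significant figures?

t_tx = L/R = 32000/7850000000 = 4.07643e-06 s.
t_prop = 18000/200000000 = 9e-05 s; RTT = 0.00018 s.
Cycle = t_tx + RTT = 0.000184076 s.
Utilization = t_tx / cycle = 4.07643e-06/0.000184076 = 2.215 %.

2.215 %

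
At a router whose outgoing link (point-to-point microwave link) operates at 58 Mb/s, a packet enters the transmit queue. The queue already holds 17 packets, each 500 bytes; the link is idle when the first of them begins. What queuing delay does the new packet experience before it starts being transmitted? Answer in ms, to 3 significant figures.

Each queued packet: L/R = 4000/58000000 = 0.0689655 ms.
17 queued → 1.17241 ms.
Queuing delay = 1.17 ms.

1.17 ms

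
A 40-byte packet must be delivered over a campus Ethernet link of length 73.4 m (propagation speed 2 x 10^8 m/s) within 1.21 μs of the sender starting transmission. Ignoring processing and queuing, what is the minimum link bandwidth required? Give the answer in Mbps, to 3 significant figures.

380 Mbps

L = 320 bits.
Propagation delay = 73.4 / 200000000 = 0.367 μs.
Transmission budget = 1.21 − 0.367 = 0.843 μs.
R ≥ L / t_tx = 320 bits / 8.43e-07 s = 380 Mbps.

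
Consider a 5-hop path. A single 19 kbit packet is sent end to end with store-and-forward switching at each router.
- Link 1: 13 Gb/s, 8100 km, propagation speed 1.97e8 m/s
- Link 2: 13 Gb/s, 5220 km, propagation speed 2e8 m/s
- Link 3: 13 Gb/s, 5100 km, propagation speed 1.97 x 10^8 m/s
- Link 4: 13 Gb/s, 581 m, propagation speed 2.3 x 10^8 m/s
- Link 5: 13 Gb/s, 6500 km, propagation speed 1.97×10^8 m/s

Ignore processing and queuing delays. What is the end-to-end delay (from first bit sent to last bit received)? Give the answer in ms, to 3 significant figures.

L = 19000 bits.
Transmission delay per hop = L/R = 19000/13000000000 = 0.00146154 ms; 5 hops → 0.00730769 ms.
Propagation delays (d/s per hop): 41.1168, 26.1, 25.8883, 0.00252609, 32.9949 ms; sum = 126.103 ms.
End-to-end = 126 ms.

126 ms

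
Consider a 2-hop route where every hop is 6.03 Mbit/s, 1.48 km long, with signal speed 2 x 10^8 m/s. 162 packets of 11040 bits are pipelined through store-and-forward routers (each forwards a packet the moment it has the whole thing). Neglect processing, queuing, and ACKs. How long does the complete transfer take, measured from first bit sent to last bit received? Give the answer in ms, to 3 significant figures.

298 ms

Per-hop transmission t_tx = L/R = 11040/6030000 = 1.83085 ms.
Per-hop propagation t_prop = 1480/200000000 = 0.0074 ms.
Pipeline fill: first packet needs 2·t_tx to clear all hops; remaining 161 packets each add one t_tx.
Total = (2+162-1)·t_tx + 2·t_prop = 163·1.83085 + 2·0.0074 = 298 ms.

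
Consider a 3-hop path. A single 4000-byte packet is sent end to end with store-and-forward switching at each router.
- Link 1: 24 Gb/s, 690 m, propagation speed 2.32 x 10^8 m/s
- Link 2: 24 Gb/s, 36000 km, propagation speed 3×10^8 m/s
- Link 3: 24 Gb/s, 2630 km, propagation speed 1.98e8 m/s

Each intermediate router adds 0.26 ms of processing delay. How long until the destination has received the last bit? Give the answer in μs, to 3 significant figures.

L = 4000 × 8 = 32000 bits.
Transmission delay per hop = L/R = 32000/24000000000 = 1.33333 μs; 3 hops → 4 μs.
Propagation delays (d/s per hop): 2.97414, 120000, 13282.8 μs; sum = 133286 μs.
Processing at 2 router(s): 2 × 0.26 ms = 520 μs.
End-to-end = 134000 μs.

134000 μs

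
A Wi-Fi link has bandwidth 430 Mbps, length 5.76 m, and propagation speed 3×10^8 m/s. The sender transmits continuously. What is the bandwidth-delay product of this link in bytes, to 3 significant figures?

1.03 bytes

Propagation delay = 5.76 / 300000000 = 1.92e-08 s.
BDP = R × t_prop = 430000000 × 1.92e-08 = 8.256 bits.
In bytes: 8.256/8 = 1.03 bytes.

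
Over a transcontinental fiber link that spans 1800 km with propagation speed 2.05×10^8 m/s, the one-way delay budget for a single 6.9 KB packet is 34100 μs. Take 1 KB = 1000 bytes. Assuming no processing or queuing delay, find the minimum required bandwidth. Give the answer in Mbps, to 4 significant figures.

L = 55200 bits.
Propagation delay = 1800000 / 2.05e+08 = 8780.49 μs.
Transmission budget = 34100 − 8780.49 = 25319.5 μs.
R ≥ L / t_tx = 55200 bits / 0.0253195 s = 2.180 Mbps.

2.180 Mbps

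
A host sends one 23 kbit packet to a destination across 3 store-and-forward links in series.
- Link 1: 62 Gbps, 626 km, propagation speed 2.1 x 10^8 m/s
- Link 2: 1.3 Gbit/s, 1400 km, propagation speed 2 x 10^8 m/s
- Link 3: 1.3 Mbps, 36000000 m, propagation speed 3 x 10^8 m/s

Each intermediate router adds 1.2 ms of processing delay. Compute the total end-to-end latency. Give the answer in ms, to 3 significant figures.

150 ms

L = 23000 bits.
Transmission delays (L/R per hop): 0.000370968, 0.0176923, 17.6923 ms; sum = 17.7104 ms.
Propagation delays (d/s per hop): 2.98095, 7, 120 ms; sum = 129.981 ms.
Processing at 2 router(s): 2 × 1.2 ms = 2.4 ms.
End-to-end = 150 ms.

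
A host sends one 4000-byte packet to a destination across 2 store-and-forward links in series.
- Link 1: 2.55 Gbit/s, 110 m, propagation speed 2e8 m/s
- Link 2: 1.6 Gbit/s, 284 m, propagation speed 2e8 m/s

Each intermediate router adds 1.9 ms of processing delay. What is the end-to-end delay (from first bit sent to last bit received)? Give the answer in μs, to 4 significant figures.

1935 μs

L = 4000 × 8 = 32000 bits.
Transmission delays (L/R per hop): 12.549, 20 μs; sum = 32.549 μs.
Propagation delays (d/s per hop): 0.55, 1.42 μs; sum = 1.97 μs.
Processing at 1 router(s): 1 × 1.9 ms = 1900 μs.
End-to-end = 1935 μs.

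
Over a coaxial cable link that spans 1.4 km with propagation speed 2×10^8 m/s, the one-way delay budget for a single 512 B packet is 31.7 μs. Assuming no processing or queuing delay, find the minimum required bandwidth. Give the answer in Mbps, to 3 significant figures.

166 Mbps

L = 4096 bits.
Propagation delay = 1400 / 200000000 = 7 μs.
Transmission budget = 31.7 − 7 = 24.7 μs.
R ≥ L / t_tx = 4096 bits / 2.47e-05 s = 166 Mbps.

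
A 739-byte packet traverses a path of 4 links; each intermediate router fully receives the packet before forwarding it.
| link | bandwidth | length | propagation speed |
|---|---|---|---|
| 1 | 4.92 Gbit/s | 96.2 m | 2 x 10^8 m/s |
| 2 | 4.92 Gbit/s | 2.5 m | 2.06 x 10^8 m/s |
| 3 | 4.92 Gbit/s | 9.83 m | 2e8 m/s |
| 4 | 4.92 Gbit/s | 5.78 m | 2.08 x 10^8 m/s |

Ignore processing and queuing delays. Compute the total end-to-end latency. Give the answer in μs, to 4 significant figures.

5.377 μs

L = 739 × 8 = 5912 bits.
Transmission delay per hop = L/R = 5912/4920000000 = 1.20163 μs; 4 hops → 4.8065 μs.
Propagation delays (d/s per hop): 0.481, 0.0121359, 0.04915, 0.0277885 μs; sum = 0.570074 μs.
End-to-end = 5.377 μs.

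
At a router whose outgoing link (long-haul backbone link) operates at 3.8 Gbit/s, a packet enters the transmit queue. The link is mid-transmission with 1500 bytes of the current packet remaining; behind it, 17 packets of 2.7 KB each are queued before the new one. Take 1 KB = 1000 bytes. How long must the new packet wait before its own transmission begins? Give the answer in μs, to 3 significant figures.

99.8 μs

Each queued packet: L/R = 21600/3800000000 = 5.68421 μs.
17 queued → 96.6316 μs.
Plus remaining 12000 bits of current packet: 3.15789 μs.
Queuing delay = 99.8 μs.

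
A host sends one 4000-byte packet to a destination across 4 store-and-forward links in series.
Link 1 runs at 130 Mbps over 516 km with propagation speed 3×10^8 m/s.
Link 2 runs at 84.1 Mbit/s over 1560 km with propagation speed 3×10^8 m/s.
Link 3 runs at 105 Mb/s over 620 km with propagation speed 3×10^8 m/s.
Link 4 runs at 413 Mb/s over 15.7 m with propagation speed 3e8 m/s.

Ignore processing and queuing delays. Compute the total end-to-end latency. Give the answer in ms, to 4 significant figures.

L = 4000 × 8 = 32000 bits.
Transmission delays (L/R per hop): 0.246154, 0.380499, 0.304762, 0.0774818 ms; sum = 1.0089 ms.
Propagation delays (d/s per hop): 1.72, 5.2, 2.06667, 5.23333e-05 ms; sum = 8.98672 ms.
End-to-end = 9.996 ms.

9.996 ms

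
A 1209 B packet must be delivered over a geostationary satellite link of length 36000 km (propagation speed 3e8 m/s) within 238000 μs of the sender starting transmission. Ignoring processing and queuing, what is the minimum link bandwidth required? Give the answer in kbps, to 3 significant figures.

L = 9672 bits.
Propagation delay = 36000000 / 300000000 = 120000 μs.
Transmission budget = 238000 − 120000 = 118000 μs.
R ≥ L / t_tx = 9672 bits / 0.118 s = 82.0 kbps.

82.0 kbps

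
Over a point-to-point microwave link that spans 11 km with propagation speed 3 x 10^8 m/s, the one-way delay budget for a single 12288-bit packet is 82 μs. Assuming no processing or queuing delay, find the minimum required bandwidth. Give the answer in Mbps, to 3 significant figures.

Propagation delay = 11000 / 300000000 = 36.6667 μs.
Transmission budget = 82 − 36.6667 = 45.3333 μs.
R ≥ L / t_tx = 12288 bits / 4.53333e-05 s = 271 Mbps.

271 Mbps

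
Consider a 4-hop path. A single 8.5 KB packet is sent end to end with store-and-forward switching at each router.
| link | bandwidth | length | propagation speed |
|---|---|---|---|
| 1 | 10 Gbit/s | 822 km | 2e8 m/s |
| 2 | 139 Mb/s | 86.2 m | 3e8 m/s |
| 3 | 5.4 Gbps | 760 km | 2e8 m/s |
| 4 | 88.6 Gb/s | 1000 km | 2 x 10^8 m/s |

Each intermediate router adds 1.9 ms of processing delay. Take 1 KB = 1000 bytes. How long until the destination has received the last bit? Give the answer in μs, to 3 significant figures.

19100 μs

L = 68000 bits.
Transmission delays (L/R per hop): 6.8, 489.209, 12.5926, 0.767494 μs; sum = 509.369 μs.
Propagation delays (d/s per hop): 4110, 0.287333, 3800, 5000 μs; sum = 12910.3 μs.
Processing at 3 router(s): 3 × 1.9 ms = 5700 μs.
End-to-end = 19100 μs.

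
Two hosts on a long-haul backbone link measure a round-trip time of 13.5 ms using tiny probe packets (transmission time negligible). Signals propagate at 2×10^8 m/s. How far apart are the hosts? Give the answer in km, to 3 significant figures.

One-way propagation = RTT/2 = 6.75 ms.
d = s × t = 200000000 × 0.00675 = 1350 km.

1350 km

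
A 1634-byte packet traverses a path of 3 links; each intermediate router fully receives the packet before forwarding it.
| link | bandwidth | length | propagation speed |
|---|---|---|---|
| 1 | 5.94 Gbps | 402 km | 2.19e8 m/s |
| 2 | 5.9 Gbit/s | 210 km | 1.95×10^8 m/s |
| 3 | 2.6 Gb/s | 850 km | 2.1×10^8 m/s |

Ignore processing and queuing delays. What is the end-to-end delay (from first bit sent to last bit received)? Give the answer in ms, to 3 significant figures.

L = 1634 × 8 = 13072 bits.
Transmission delays (L/R per hop): 0.00220067, 0.00221559, 0.00502769 ms; sum = 0.00944396 ms.
Propagation delays (d/s per hop): 1.83562, 1.07692, 4.04762 ms; sum = 6.96016 ms.
End-to-end = 6.97 ms.

6.97 ms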